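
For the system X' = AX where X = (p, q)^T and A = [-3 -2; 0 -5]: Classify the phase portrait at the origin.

A = [[-3,-2],[0,-5]]; det(A-λI) = λ^2 + 8λ + 15.
λ = -5, -3: both negative.

stable node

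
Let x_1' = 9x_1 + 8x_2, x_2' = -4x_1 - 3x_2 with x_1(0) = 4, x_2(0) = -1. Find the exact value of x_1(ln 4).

A = [[9,8],[-4,-3]]; eigenvalues λ = 5, 1.
Eigenvectors: (-2,1) for λ=5, (1,-1) for λ=1.
From the initial condition, c_1 = -3, c_2 = -2.
x_1(ln 4) = (-3)(4^5)(-2) + (-2)(4^1)(1) = 6136.

6136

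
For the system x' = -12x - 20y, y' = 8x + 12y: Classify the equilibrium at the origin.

center

A = [[-12,-20],[8,12]]; det(A-λI) = λ^2 + 16.
λ = 0 ± 4i: zero real part.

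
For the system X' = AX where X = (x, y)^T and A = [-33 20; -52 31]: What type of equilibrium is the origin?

A = [[-33,20],[-52,31]]; det(A-λI) = λ^2 + 2λ + 17.
λ = -1 ± 4i: negative real part.

stable spiral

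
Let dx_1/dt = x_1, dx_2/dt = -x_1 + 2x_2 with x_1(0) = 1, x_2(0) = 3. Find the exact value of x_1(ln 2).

A = [[1,0],[-1,2]]; eigenvalues λ = 1, 2.
Eigenvectors: (1,1) for λ=1, (0,-1) for λ=2.
From the initial condition, c_1 = 1, c_2 = -2.
x_1(ln 2) = (1)(2^1)(1) + (-2)(2^2)(0) = 2.

2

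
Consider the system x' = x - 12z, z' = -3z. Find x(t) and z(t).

x(t) = K_1e^(t) - 3K_2e^(-3t), z(t) = -K_2e^(-3t)

Coefficient matrix A = [[1, -12], [0, -3]].
Characteristic polynomial det(A - λI) = λ^2 + 2λ - 3 = 0.
Eigenvalues λ = 1, -3.
For λ=1: (A-λI) row 1 is [0, -12], so an eigenvector is (1, 0).
For λ=-3: (A-λI) row 1 is [4, -12], so an eigenvector is (-3, -1).
General solution: K_1e^(t)(1,0) + K_2e^(-3t)(-3,-1).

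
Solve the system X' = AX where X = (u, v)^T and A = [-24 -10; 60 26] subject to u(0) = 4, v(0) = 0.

Coefficient matrix A = [[-24, -10], [60, 26]].
Characteristic polynomial det(A - λI) = λ^2 - 2λ - 24 = 0.
Eigenvalues λ = 6, -4.
For λ=6: (A-λI) row 1 is [-30, -10], so an eigenvector is (-1, 3).
For λ=-4: (A-λI) row 1 is [-20, -10], so an eigenvector is (-1, 2).
General solution: C_1e^(6t)(-1,3) + C_2e^(-4t)(-1,2).
Applying u(0)=4, v(0)=0 gives C_1=8, C_2=-12.

u(t) = -8e^(6t) + 12e^(-4t), v(t) = 24e^(6t) - 24e^(-4t)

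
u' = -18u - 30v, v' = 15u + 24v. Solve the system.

Coefficient matrix A = [[-18, -30], [15, 24]].
Characteristic polynomial det(A - λI) = λ^2 - 6λ + 18 = 0.
Eigenvalues λ = 3 ± 3i (complex conjugate pair).
For λ=3+3i: an eigenvector is (-3,2) - i(1,-1) = (-3 - i, 2 + i).
A real fundamental pair from Re and Im of e^((3+3i)t)v: X_1 = e^(3t)(cos(3t)·(-3,2) + sin(3t)·(1,-1)), X_2 = e^(3t)(sin(3t)·(-3,2) - cos(3t)·(1,-1)).
General solution: K_1X_1 + K_2X_2.

u(t) = K_1e^(3t)sin(3t) - 3K_1e^(3t)cos(3t) - 3K_2e^(3t)sin(3t) - K_2e^(3t)cos(3t), v(t) = -K_1e^(3t)sin(3t) + 2K_1e^(3t)cos(3t) + 2K_2e^(3t)sin(3t) + K_2e^(3t)cos(3t)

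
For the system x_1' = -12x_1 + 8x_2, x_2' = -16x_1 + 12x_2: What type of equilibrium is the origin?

A = [[-12,8],[-16,12]]; det(A-λI) = λ^2 - 16.
λ = -4, 4: opposite signs.

saddle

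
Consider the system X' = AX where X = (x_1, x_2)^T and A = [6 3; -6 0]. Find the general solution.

x_1(t) = -c_1e^(3t)cos(3t) - c_2e^(3t)sin(3t), x_2(t) = c_1e^(3t)sin(3t) + c_1e^(3t)cos(3t) + c_2e^(3t)sin(3t) - c_2e^(3t)cos(3t)

Coefficient matrix A = [[6, 3], [-6, 0]].
Characteristic polynomial det(A - λI) = λ^2 - 6λ + 18 = 0.
Eigenvalues λ = 3 ± 3i (complex conjugate pair).
For λ=3+3i: an eigenvector is (-1,1) - i(0,1) = (-1, 1 - i).
A real fundamental pair from Re and Im of e^((3+3i)t)v: X_1 = e^(3t)(cos(3t)·(-1,1) + sin(3t)·(0,1)), X_2 = e^(3t)(sin(3t)·(-1,1) - cos(3t)·(0,1)).
General solution: c_1X_1 + c_2X_2.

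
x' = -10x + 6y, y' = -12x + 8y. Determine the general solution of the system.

x(t) = c_1e^(-4t) - c_2e^(2t), y(t) = c_1e^(-4t) - 2c_2e^(2t)

Coefficient matrix A = [[-10, 6], [-12, 8]].
Characteristic polynomial det(A - λI) = λ^2 + 2λ - 8 = 0.
Eigenvalues λ = -4, 2.
For λ=-4: (A-λI) row 1 is [-6, 6], so an eigenvector is (1, 1).
For λ=2: (A-λI) row 1 is [-12, 6], so an eigenvector is (-1, -2).
General solution: c_1e^(-4t)(1,1) + c_2e^(2t)(-1,-2).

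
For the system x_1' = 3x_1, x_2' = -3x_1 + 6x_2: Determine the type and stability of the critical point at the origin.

unstable node

A = [[3,0],[-3,6]]; det(A-λI) = λ^2 - 9λ + 18.
λ = 6, 3: both positive.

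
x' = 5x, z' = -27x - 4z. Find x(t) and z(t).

Coefficient matrix A = [[5, 0], [-27, -4]].
Characteristic polynomial det(A - λI) = λ^2 - λ - 20 = 0.
Eigenvalues λ = 5, -4.
For λ=5: (A-λI) row 2 is [-27, -9], so an eigenvector is (1, -3).
For λ=-4: (A-λI) row 1 is [9, 0], so an eigenvector is (0, -1).
General solution: C_1e^(5t)(1,-3) + C_2e^(-4t)(0,-1).

x(t) = C_1e^(5t), z(t) = -3C_1e^(5t) - C_2e^(-4t)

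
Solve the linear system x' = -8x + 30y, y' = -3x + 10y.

Coefficient matrix A = [[-8, 30], [-3, 10]].
Characteristic polynomial det(A - λI) = λ^2 - 2λ + 10 = 0.
Eigenvalues λ = 1 ± 3i (complex conjugate pair).
For λ=1+3i: an eigenvector is (-3,-1) - i(-1,0) = (-3 + i, -1).
A real fundamental pair from Re and Im of e^((1+3i)t)v: X_1 = e^(t)(cos(3t)·(-3,-1) + sin(3t)·(-1,0)), X_2 = e^(t)(sin(3t)·(-3,-1) - cos(3t)·(-1,0)).
General solution: K_1X_1 + K_2X_2.

x(t) = -K_1e^(t)sin(3t) - 3K_1e^(t)cos(3t) - 3K_2e^(t)sin(3t) + K_2e^(t)cos(3t), y(t) = -K_1e^(t)cos(3t) - K_2e^(t)sin(3t)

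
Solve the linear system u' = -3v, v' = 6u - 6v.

Coefficient matrix A = [[0, -3], [6, -6]].
Characteristic polynomial det(A - λI) = λ^2 + 6λ + 18 = 0.
Eigenvalues λ = -3 ± 3i (complex conjugate pair).
For λ=-3+3i: an eigenvector is (0,1) - i(-1,-1) = (0 + i, 1 + i).
A real fundamental pair from Re and Im of e^((-3+3i)t)v: X_1 = e^(-3t)(cos(3t)·(0,1) + sin(3t)·(-1,-1)), X_2 = e^(-3t)(sin(3t)·(0,1) - cos(3t)·(-1,-1)).
General solution: K_1X_1 + K_2X_2.

u(t) = -K_1e^(-3t)sin(3t) + K_2e^(-3t)cos(3t), v(t) = -K_1e^(-3t)sin(3t) + K_1e^(-3t)cos(3t) + K_2e^(-3t)sin(3t) + K_2e^(-3t)cos(3t)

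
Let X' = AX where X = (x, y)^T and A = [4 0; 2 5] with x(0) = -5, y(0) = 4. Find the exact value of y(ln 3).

-648

A = [[4,0],[2,5]]; eigenvalues λ = 4, 5.
Eigenvectors: (1,-2) for λ=4, (0,-1) for λ=5.
From the initial condition, c_1 = -5, c_2 = 6.
y(ln 3) = (-5)(3^4)(-2) + (6)(3^5)(-1) = -648.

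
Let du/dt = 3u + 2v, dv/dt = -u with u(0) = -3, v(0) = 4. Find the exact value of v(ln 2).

6

A = [[3,2],[-1,0]]; eigenvalues λ = 2, 1.
Eigenvectors: (-2,1) for λ=2, (1,-1) for λ=1.
From the initial condition, c_1 = -1, c_2 = -5.
v(ln 2) = (-1)(2^2)(1) + (-5)(2^1)(-1) = 6.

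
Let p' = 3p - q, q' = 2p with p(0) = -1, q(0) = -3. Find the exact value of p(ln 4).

8

A = [[3,-1],[2,0]]; eigenvalues λ = 1, 2.
Eigenvectors: (1,2) for λ=1, (-1,-1) for λ=2.
From the initial condition, c_1 = -2, c_2 = -1.
p(ln 4) = (-2)(4^1)(1) + (-1)(4^2)(-1) = 8.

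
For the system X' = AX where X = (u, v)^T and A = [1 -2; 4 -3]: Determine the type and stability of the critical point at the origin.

A = [[1,-2],[4,-3]]; det(A-λI) = λ^2 + 2λ + 5.
λ = -1 ± 2i: negative real part.

stable spiral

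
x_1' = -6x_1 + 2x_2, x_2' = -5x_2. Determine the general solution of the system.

Coefficient matrix A = [[-6, 2], [0, -5]].
Characteristic polynomial det(A - λI) = λ^2 + 11λ + 30 = 0.
Eigenvalues λ = -6, -5.
For λ=-6: (A-λI) row 1 is [0, 2], so an eigenvector is (1, 0).
For λ=-5: (A-λI) row 1 is [-1, 2], so an eigenvector is (2, 1).
General solution: K_1e^(-6t)(1,0) + K_2e^(-5t)(2,1).

x_1(t) = K_1e^(-6t) + 2K_2e^(-5t), x_2(t) = K_2e^(-5t)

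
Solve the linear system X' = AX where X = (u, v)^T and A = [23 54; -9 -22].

Coefficient matrix A = [[23, 54], [-9, -22]].
Characteristic polynomial det(A - λI) = λ^2 - λ - 20 = 0.
Eigenvalues λ = -4, 5.
For λ=-4: (A-λI) row 1 is [27, 54], so an eigenvector is (-2, 1).
For λ=5: (A-λI) row 1 is [18, 54], so an eigenvector is (-3, 1).
General solution: K_1e^(-4t)(-2,1) + K_2e^(5t)(-3,1).

u(t) = -2K_1e^(-4t) - 3K_2e^(5t), v(t) = K_1e^(-4t) + K_2e^(5t)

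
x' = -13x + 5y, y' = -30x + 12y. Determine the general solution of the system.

Coefficient matrix A = [[-13, 5], [-30, 12]].
Characteristic polynomial det(A - λI) = λ^2 + λ - 6 = 0.
Eigenvalues λ = 2, -3.
For λ=2: (A-λI) row 1 is [-15, 5], so an eigenvector is (-1, -3).
For λ=-3: (A-λI) row 1 is [-10, 5], so an eigenvector is (1, 2).
General solution: K_1e^(2t)(-1,-3) + K_2e^(-3t)(1,2).

x(t) = -K_1e^(2t) + K_2e^(-3t), y(t) = -3K_1e^(2t) + 2K_2e^(-3t)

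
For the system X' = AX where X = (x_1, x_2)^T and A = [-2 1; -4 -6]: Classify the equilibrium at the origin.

A = [[-2,1],[-4,-6]]; det(A-λI) = λ^2 + 8λ + 16.
repeated λ = -4 with a single eigenvector.

stable improper node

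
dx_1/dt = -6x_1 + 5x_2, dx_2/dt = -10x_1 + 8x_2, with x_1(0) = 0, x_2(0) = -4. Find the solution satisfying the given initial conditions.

x_1(t) = -20e^(t)sin(t), x_2(t) = -28e^(t)sin(t) - 4e^(t)cos(t)

Coefficient matrix A = [[-6, 5], [-10, 8]].
Characteristic polynomial det(A - λI) = λ^2 - 2λ + 2 = 0.
Eigenvalues λ = 1 ± i (complex conjugate pair).
For λ=1+i: an eigenvector is (-1,-1) - i(2,3) = (-1 - 2i, -1 - 3i).
A real fundamental pair from Re and Im of e^((1+i)t)v: X_1 = e^(t)(cos(t)·(-1,-1) + sin(t)·(2,3)), X_2 = e^(t)(sin(t)·(-1,-1) - cos(t)·(2,3)).
General solution: c_1X_1 + c_2X_2.
Applying x_1(0)=0, x_2(0)=-4 gives c_1=-8, c_2=4.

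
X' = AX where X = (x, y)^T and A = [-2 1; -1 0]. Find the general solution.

x(t) = -C_1e^(-t) - C_2te^(-t) + C_2e^(-t), y(t) = -C_1e^(-t) - C_2te^(-t)

Coefficient matrix A = [[-2, 1], [-1, 0]].
Characteristic polynomial det(A - λI) = λ^2 + 2λ + 1 = 0.
Single eigenvalue λ = -1 with algebraic multiplicity 2.
Eigenvector v = (-1,-1); generalized eigenvector w with (A-λI)w=v is (1,0).
General solution: e^(-t)[C_1·v + C_2·(t·v + w)].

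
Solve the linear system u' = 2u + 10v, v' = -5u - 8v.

Coefficient matrix A = [[2, 10], [-5, -8]].
Characteristic polynomial det(A - λI) = λ^2 + 6λ + 34 = 0.
Eigenvalues λ = -3 ± 5i (complex conjugate pair).
For λ=-3+5i: an eigenvector is (1,0) - i(1,-1) = (1 - i, 0 + i).
A real fundamental pair from Re and Im of e^((-3+5i)t)v: X_1 = e^(-3t)(cos(5t)·(1,0) + sin(5t)·(1,-1)), X_2 = e^(-3t)(sin(5t)·(1,0) - cos(5t)·(1,-1)).
General solution: C_1X_1 + C_2X_2.

u(t) = C_1e^(-3t)sin(5t) + C_1e^(-3t)cos(5t) + C_2e^(-3t)sin(5t) - C_2e^(-3t)cos(5t), v(t) = -C_1e^(-3t)sin(5t) + C_2e^(-3t)cos(5t)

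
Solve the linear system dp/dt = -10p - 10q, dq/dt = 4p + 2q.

p(t) = -2c_1e^(-4t)sin(2t) - c_1e^(-4t)cos(2t) - c_2e^(-4t)sin(2t) + 2c_2e^(-4t)cos(2t), q(t) = c_1e^(-4t)sin(2t) + c_1e^(-4t)cos(2t) + c_2e^(-4t)sin(2t) - c_2e^(-4t)cos(2t)

Coefficient matrix A = [[-10, -10], [4, 2]].
Characteristic polynomial det(A - λI) = λ^2 + 8λ + 20 = 0.
Eigenvalues λ = -4 ± 2i (complex conjugate pair).
For λ=-4+2i: an eigenvector is (-1,1) - i(-2,1) = (-1 + 2i, 1 - i).
A real fundamental pair from Re and Im of e^((-4+2i)t)v: X_1 = e^(-4t)(cos(2t)·(-1,1) + sin(2t)·(-2,1)), X_2 = e^(-4t)(sin(2t)·(-1,1) - cos(2t)·(-2,1)).
General solution: c_1X_1 + c_2X_2.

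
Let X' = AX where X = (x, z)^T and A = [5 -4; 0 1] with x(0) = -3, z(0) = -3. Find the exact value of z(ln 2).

A = [[5,-4],[0,1]]; eigenvalues λ = 5, 1.
Eigenvectors: (-1,0) for λ=5, (1,1) for λ=1.
From the initial condition, c_1 = 0, c_2 = -3.
z(ln 2) = (0)(2^5)(0) + (-3)(2^1)(1) = -6.

-6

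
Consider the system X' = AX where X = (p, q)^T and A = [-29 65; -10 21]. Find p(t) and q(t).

p(t) = -3K_1e^(-4t)sin(5t) - 2K_1e^(-4t)cos(5t) - 2K_2e^(-4t)sin(5t) + 3K_2e^(-4t)cos(5t), q(t) = -K_1e^(-4t)sin(5t) - K_1e^(-4t)cos(5t) - K_2e^(-4t)sin(5t) + K_2e^(-4t)cos(5t)

Coefficient matrix A = [[-29, 65], [-10, 21]].
Characteristic polynomial det(A - λI) = λ^2 + 8λ + 41 = 0.
Eigenvalues λ = -4 ± 5i (complex conjugate pair).
For λ=-4+5i: an eigenvector is (-2,-1) - i(-3,-1) = (-2 + 3i, -1 + i).
A real fundamental pair from Re and Im of e^((-4+5i)t)v: X_1 = e^(-4t)(cos(5t)·(-2,-1) + sin(5t)·(-3,-1)), X_2 = e^(-4t)(sin(5t)·(-2,-1) - cos(5t)·(-3,-1)).
General solution: K_1X_1 + K_2X_2.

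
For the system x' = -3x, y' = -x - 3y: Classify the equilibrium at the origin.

A = [[-3,0],[-1,-3]]; det(A-λI) = λ^2 + 6λ + 9.
repeated λ = -3 with a single eigenvector.

stable improper node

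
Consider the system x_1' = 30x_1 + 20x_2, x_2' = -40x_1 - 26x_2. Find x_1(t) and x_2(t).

Coefficient matrix A = [[30, 20], [-40, -26]].
Characteristic polynomial det(A - λI) = λ^2 - 4λ + 20 = 0.
Eigenvalues λ = 2 ± 4i (complex conjugate pair).
For λ=2+4i: an eigenvector is (1,-1) - i(2,-3) = (1 - 2i, -1 + 3i).
A real fundamental pair from Re and Im of e^((2+4i)t)v: X_1 = e^(2t)(cos(4t)·(1,-1) + sin(4t)·(2,-3)), X_2 = e^(2t)(sin(4t)·(1,-1) - cos(4t)·(2,-3)).
General solution: c_1X_1 + c_2X_2.

x_1(t) = 2c_1e^(2t)sin(4t) + c_1e^(2t)cos(4t) + c_2e^(2t)sin(4t) - 2c_2e^(2t)cos(4t), x_2(t) = -3c_1e^(2t)sin(4t) - c_1e^(2t)cos(4t) - c_2e^(2t)sin(4t) + 3c_2e^(2t)cos(4t)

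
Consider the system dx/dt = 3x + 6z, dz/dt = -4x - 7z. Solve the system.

Coefficient matrix A = [[3, 6], [-4, -7]].
Characteristic polynomial det(A - λI) = λ^2 + 4λ + 3 = 0.
Eigenvalues λ = -1, -3.
For λ=-1: (A-λI) row 1 is [4, 6], so an eigenvector is (3, -2).
For λ=-3: (A-λI) row 1 is [6, 6], so an eigenvector is (1, -1).
General solution: C_1e^(-t)(3,-2) + C_2e^(-3t)(1,-1).

x(t) = 3C_1e^(-t) + C_2e^(-3t), z(t) = -2C_1e^(-t) - C_2e^(-3t)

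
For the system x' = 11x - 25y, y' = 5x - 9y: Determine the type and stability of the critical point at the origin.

unstable spiral

A = [[11,-25],[5,-9]]; det(A-λI) = λ^2 - 2λ + 26.
λ = 1 ± 5i: positive real part.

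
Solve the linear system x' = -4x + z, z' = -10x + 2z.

Coefficient matrix A = [[-4, 1], [-10, 2]].
Characteristic polynomial det(A - λI) = λ^2 + 2λ + 2 = 0.
Eigenvalues λ = -1 ± i (complex conjugate pair).
For λ=-1+i: an eigenvector is (0,1) - i(1,3) = (0 - i, 1 - 3i).
A real fundamental pair from Re and Im of e^((-1+i)t)v: X_1 = e^(-t)(cos(t)·(0,1) + sin(t)·(1,3)), X_2 = e^(-t)(sin(t)·(0,1) - cos(t)·(1,3)).
General solution: K_1X_1 + K_2X_2.

x(t) = K_1e^(-t)sin(t) - K_2e^(-t)cos(t), z(t) = 3K_1e^(-t)sin(t) + K_1e^(-t)cos(t) + K_2e^(-t)sin(t) - 3K_2e^(-t)cos(t)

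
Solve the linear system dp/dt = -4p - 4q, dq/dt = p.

p(t) = 2c_1e^(-2t) + 2c_2te^(-2t) + c_2e^(-2t), q(t) = -c_1e^(-2t) - c_2te^(-2t) - c_2e^(-2t)

Coefficient matrix A = [[-4, -4], [1, 0]].
Characteristic polynomial det(A - λI) = λ^2 + 4λ + 4 = 0.
Single eigenvalue λ = -2 with algebraic multiplicity 2.
Eigenvector v = (2,-1); generalized eigenvector w with (A-λI)w=v is (1,-1).
General solution: e^(-2t)[c_1·v + c_2·(t·v + w)].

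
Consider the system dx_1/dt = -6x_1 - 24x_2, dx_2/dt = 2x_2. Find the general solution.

x_1(t) = c_1e^(-6t) + 3c_2e^(2t), x_2(t) = -c_2e^(2t)

Coefficient matrix A = [[-6, -24], [0, 2]].
Characteristic polynomial det(A - λI) = λ^2 + 4λ - 12 = 0.
Eigenvalues λ = -6, 2.
For λ=-6: (A-λI) row 1 is [0, -24], so an eigenvector is (1, 0).
For λ=2: (A-λI) row 1 is [-8, -24], so an eigenvector is (3, -1).
General solution: c_1e^(-6t)(1,0) + c_2e^(2t)(3,-1).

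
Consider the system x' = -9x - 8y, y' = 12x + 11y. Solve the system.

Coefficient matrix A = [[-9, -8], [12, 11]].
Characteristic polynomial det(A - λI) = λ^2 - 2λ - 3 = 0.
Eigenvalues λ = 3, -1.
For λ=3: (A-λI) row 1 is [-12, -8], so an eigenvector is (-2, 3).
For λ=-1: (A-λI) row 1 is [-8, -8], so an eigenvector is (-1, 1).
General solution: K_1e^(3t)(-2,3) + K_2e^(-t)(-1,1).

x(t) = -2K_1e^(3t) - K_2e^(-t), y(t) = 3K_1e^(3t) + K_2e^(-t)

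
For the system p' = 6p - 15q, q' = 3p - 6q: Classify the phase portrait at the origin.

center

A = [[6,-15],[3,-6]]; det(A-λI) = λ^2 + 9.
λ = 0 ± 3i: zero real part.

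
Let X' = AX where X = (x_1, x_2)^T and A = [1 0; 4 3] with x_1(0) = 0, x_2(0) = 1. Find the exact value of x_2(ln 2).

A = [[1,0],[4,3]]; eigenvalues λ = 1, 3.
Eigenvectors: (-1,2) for λ=1, (0,1) for λ=3.
From the initial condition, c_1 = 0, c_2 = 1.
x_2(ln 2) = (0)(2^1)(2) + (1)(2^3)(1) = 8.

8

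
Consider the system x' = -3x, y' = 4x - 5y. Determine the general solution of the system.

x(t) = K_1e^(-3t), y(t) = 2K_1e^(-3t) - K_2e^(-5t)

Coefficient matrix A = [[-3, 0], [4, -5]].
Characteristic polynomial det(A - λI) = λ^2 + 8λ + 15 = 0.
Eigenvalues λ = -3, -5.
For λ=-3: (A-λI) row 2 is [4, -2], so an eigenvector is (1, 2).
For λ=-5: (A-λI) row 1 is [2, 0], so an eigenvector is (0, -1).
General solution: K_1e^(-3t)(1,2) + K_2e^(-5t)(0,-1).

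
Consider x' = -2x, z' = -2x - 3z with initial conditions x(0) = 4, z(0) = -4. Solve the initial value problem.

Coefficient matrix A = [[-2, 0], [-2, -3]].
Characteristic polynomial det(A - λI) = λ^2 + 5λ + 6 = 0.
Eigenvalues λ = -3, -2.
For λ=-3: (A-λI) row 1 is [1, 0], so an eigenvector is (0, -1).
For λ=-2: (A-λI) row 2 is [-2, -1], so an eigenvector is (-1, 2).
General solution: C_1e^(-3t)(0,-1) + C_2e^(-2t)(-1,2).
Applying x(0)=4, z(0)=-4 gives C_1=-4, C_2=-4.

x(t) = 4e^(-2t), z(t) = -8e^(-2t) + 4e^(-3t)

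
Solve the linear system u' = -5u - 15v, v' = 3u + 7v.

Coefficient matrix A = [[-5, -15], [3, 7]].
Characteristic polynomial det(A - λI) = λ^2 - 2λ + 10 = 0.
Eigenvalues λ = 1 ± 3i (complex conjugate pair).
For λ=1+3i: an eigenvector is (-2,1) - i(-1,0) = (-2 + i, 1).
A real fundamental pair from Re and Im of e^((1+3i)t)v: X_1 = e^(t)(cos(3t)·(-2,1) + sin(3t)·(-1,0)), X_2 = e^(t)(sin(3t)·(-2,1) - cos(3t)·(-1,0)).
General solution: K_1X_1 + K_2X_2.

u(t) = -K_1e^(t)sin(3t) - 2K_1e^(t)cos(3t) - 2K_2e^(t)sin(3t) + K_2e^(t)cos(3t), v(t) = K_1e^(t)cos(3t) + K_2e^(t)sin(3t)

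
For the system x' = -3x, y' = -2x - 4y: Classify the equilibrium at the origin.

A = [[-3,0],[-2,-4]]; det(A-λI) = λ^2 + 7λ + 12.
λ = -3, -4: both negative.

stable node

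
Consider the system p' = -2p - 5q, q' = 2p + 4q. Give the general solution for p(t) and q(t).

Coefficient matrix A = [[-2, -5], [2, 4]].
Characteristic polynomial det(A - λI) = λ^2 - 2λ + 2 = 0.
Eigenvalues λ = 1 ± i (complex conjugate pair).
For λ=1+i: an eigenvector is (-2,1) - i(1,-1) = (-2 - i, 1 + i).
A real fundamental pair from Re and Im of e^((1+i)t)v: X_1 = e^(t)(cos(t)·(-2,1) + sin(t)·(1,-1)), X_2 = e^(t)(sin(t)·(-2,1) - cos(t)·(1,-1)).
General solution: c_1X_1 + c_2X_2.

p(t) = c_1e^(t)sin(t) - 2c_1e^(t)cos(t) - 2c_2e^(t)sin(t) - c_2e^(t)cos(t), q(t) = -c_1e^(t)sin(t) + c_1e^(t)cos(t) + c_2e^(t)sin(t) + c_2e^(t)cos(t)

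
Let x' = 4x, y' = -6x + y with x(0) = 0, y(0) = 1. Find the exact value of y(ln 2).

2

A = [[4,0],[-6,1]]; eigenvalues λ = 4, 1.
Eigenvectors: (-1,2) for λ=4, (0,1) for λ=1.
From the initial condition, c_1 = 0, c_2 = 1.
y(ln 2) = (0)(2^4)(2) + (1)(2^1)(1) = 2.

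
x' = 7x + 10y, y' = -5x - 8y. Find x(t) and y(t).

Coefficient matrix A = [[7, 10], [-5, -8]].
Characteristic polynomial det(A - λI) = λ^2 + λ - 6 = 0.
Eigenvalues λ = -3, 2.
For λ=-3: (A-λI) row 1 is [10, 10], so an eigenvector is (-1, 1).
For λ=2: (A-λI) row 1 is [5, 10], so an eigenvector is (-2, 1).
General solution: c_1e^(-3t)(-1,1) + c_2e^(2t)(-2,1).

x(t) = -c_1e^(-3t) - 2c_2e^(2t), y(t) = c_1e^(-3t) + c_2e^(2t)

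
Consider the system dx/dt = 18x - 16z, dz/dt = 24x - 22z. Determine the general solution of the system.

Coefficient matrix A = [[18, -16], [24, -22]].
Characteristic polynomial det(A - λI) = λ^2 + 4λ - 12 = 0.
Eigenvalues λ = 2, -6.
For λ=2: (A-λI) row 1 is [16, -16], so an eigenvector is (1, 1).
For λ=-6: (A-λI) row 1 is [24, -16], so an eigenvector is (-2, -3).
General solution: c_1e^(2t)(1,1) + c_2e^(-6t)(-2,-3).

x(t) = c_1e^(2t) - 2c_2e^(-6t), z(t) = c_1e^(2t) - 3c_2e^(-6t)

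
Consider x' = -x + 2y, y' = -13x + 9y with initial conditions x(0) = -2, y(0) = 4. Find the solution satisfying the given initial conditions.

x(t) = 18e^(4t)sin(t) - 2e^(4t)cos(t), y(t) = 46e^(4t)sin(t) + 4e^(4t)cos(t)

Coefficient matrix A = [[-1, 2], [-13, 9]].
Characteristic polynomial det(A - λI) = λ^2 - 8λ + 17 = 0.
Eigenvalues λ = 4 ± i (complex conjugate pair).
For λ=4+i: an eigenvector is (-1,-2) - i(1,3) = (-1 - i, -2 - 3i).
A real fundamental pair from Re and Im of e^((4+i)t)v: X_1 = e^(4t)(cos(t)·(-1,-2) + sin(t)·(1,3)), X_2 = e^(4t)(sin(t)·(-1,-2) - cos(t)·(1,3)).
General solution: K_1X_1 + K_2X_2.
Applying x(0)=-2, y(0)=4 gives K_1=10, K_2=-8.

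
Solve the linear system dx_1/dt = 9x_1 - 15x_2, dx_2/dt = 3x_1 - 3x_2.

x_1(t) = -2C_1e^(3t)sin(3t) - C_1e^(3t)cos(3t) - C_2e^(3t)sin(3t) + 2C_2e^(3t)cos(3t), x_2(t) = -C_1e^(3t)sin(3t) + C_2e^(3t)cos(3t)

Coefficient matrix A = [[9, -15], [3, -3]].
Characteristic polynomial det(A - λI) = λ^2 - 6λ + 18 = 0.
Eigenvalues λ = 3 ± 3i (complex conjugate pair).
For λ=3+3i: an eigenvector is (-1,0) - i(-2,-1) = (-1 + 2i, 0 + i).
A real fundamental pair from Re and Im of e^((3+3i)t)v: X_1 = e^(3t)(cos(3t)·(-1,0) + sin(3t)·(-2,-1)), X_2 = e^(3t)(sin(3t)·(-1,0) - cos(3t)·(-2,-1)).
General solution: C_1X_1 + C_2X_2.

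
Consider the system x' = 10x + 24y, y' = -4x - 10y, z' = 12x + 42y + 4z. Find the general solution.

x(t) = 3K_1e^(2t) - 2K_2e^(-2t), y(t) = -K_1e^(2t) + K_2e^(-2t), z(t) = 3K_1e^(2t) - 3K_2e^(-2t) + K_3e^(4t)

Coefficient matrix A = [[10, 24, 0], [-4, -10, 0], [12, 42, 4]].
det(A - λI) = 0 gives eigenvalues λ = 2, -2, 4.
For λ=2: eigenvector (3,-1,3).
For λ=-2: eigenvector (-2,1,-3).
For λ=4: eigenvector (0,0,1).
General solution: K_1e^(2t)(3,-1,3) + K_2e^(-2t)(-2,1,-3) + K_3e^(4t)(0,0,1).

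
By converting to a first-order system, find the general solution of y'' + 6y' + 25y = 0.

Let x_1 = y, x_2 = y'. Then x_1' = x_2 and x_2' = -25x_1 - 6x_2.
A = [[0,1],[-25,-6]]; det(A-λI) = λ^2 + 6λ + 25.
Eigenvalues λ = -3 ± 4i.

y(t) = C_1e^(-3t)cos(4t) + C_2e^(-3t)sin(4t)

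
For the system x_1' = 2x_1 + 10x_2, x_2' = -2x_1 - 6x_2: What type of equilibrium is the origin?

stable spiral

A = [[2,10],[-2,-6]]; det(A-λI) = λ^2 + 4λ + 8.
λ = -2 ± 2i: negative real part.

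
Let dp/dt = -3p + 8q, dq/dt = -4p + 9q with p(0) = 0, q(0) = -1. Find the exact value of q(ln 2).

A = [[-3,8],[-4,9]]; eigenvalues λ = 5, 1.
Eigenvectors: (1,1) for λ=5, (2,1) for λ=1.
From the initial condition, c_1 = -2, c_2 = 1.
q(ln 2) = (-2)(2^5)(1) + (1)(2^1)(1) = -62.

-62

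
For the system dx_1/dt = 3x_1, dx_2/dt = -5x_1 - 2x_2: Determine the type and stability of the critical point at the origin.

saddle

A = [[3,0],[-5,-2]]; det(A-λI) = λ^2 - λ - 6.
λ = 3, -2: opposite signs.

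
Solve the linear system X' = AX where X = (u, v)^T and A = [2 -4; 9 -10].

Coefficient matrix A = [[2, -4], [9, -10]].
Characteristic polynomial det(A - λI) = λ^2 + 8λ + 16 = 0.
Single eigenvalue λ = -4 with algebraic multiplicity 2.
Eigenvector v = (-2,-3); generalized eigenvector w with (A-λI)w=v is (1,2).
General solution: e^(-4t)[K_1·v + K_2·(t·v + w)].

u(t) = -2K_1e^(-4t) - 2K_2te^(-4t) + K_2e^(-4t), v(t) = -3K_1e^(-4t) - 3K_2te^(-4t) + 2K_2e^(-4t)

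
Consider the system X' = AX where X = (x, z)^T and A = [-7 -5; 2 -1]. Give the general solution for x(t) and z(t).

Coefficient matrix A = [[-7, -5], [2, -1]].
Characteristic polynomial det(A - λI) = λ^2 + 8λ + 17 = 0.
Eigenvalues λ = -4 ± i (complex conjugate pair).
For λ=-4+i: an eigenvector is (2,-1) - i(-1,1) = (2 + i, -1 - i).
A real fundamental pair from Re and Im of e^((-4+i)t)v: X_1 = e^(-4t)(cos(t)·(2,-1) + sin(t)·(-1,1)), X_2 = e^(-4t)(sin(t)·(2,-1) - cos(t)·(-1,1)).
General solution: c_1X_1 + c_2X_2.

x(t) = -c_1e^(-4t)sin(t) + 2c_1e^(-4t)cos(t) + 2c_2e^(-4t)sin(t) + c_2e^(-4t)cos(t), z(t) = c_1e^(-4t)sin(t) - c_1e^(-4t)cos(t) - c_2e^(-4t)sin(t) - c_2e^(-4t)cos(t)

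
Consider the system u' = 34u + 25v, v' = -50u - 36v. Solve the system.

u(t) = c_1e^(-t)sin(5t) - 2c_1e^(-t)cos(5t) - 2c_2e^(-t)sin(5t) - c_2e^(-t)cos(5t), v(t) = -c_1e^(-t)sin(5t) + 3c_1e^(-t)cos(5t) + 3c_2e^(-t)sin(5t) + c_2e^(-t)cos(5t)

Coefficient matrix A = [[34, 25], [-50, -36]].
Characteristic polynomial det(A - λI) = λ^2 + 2λ + 26 = 0.
Eigenvalues λ = -1 ± 5i (complex conjugate pair).
For λ=-1+5i: an eigenvector is (-2,3) - i(1,-1) = (-2 - i, 3 + i).
A real fundamental pair from Re and Im of e^((-1+5i)t)v: X_1 = e^(-t)(cos(5t)·(-2,3) + sin(5t)·(1,-1)), X_2 = e^(-t)(sin(5t)·(-2,3) - cos(5t)·(1,-1)).
General solution: c_1X_1 + c_2X_2.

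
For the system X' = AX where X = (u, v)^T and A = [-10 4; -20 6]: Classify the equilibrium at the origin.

A = [[-10,4],[-20,6]]; det(A-λI) = λ^2 + 4λ + 20.
λ = -2 ± 4i: negative real part.

stable spiral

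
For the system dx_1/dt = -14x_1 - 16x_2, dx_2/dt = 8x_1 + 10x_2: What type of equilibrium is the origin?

saddle

A = [[-14,-16],[8,10]]; det(A-λI) = λ^2 + 4λ - 12.
λ = -6, 2: opposite signs.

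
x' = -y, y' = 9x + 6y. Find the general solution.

x(t) = c_1e^(3t) + c_2te^(3t) - c_2e^(3t), y(t) = -3c_1e^(3t) - 3c_2te^(3t) + 2c_2e^(3t)

Coefficient matrix A = [[0, -1], [9, 6]].
Characteristic polynomial det(A - λI) = λ^2 - 6λ + 9 = 0.
Single eigenvalue λ = 3 with algebraic multiplicity 2.
Eigenvector v = (1,-3); generalized eigenvector w with (A-λI)w=v is (-1,2).
General solution: e^(3t)[c_1·v + c_2·(t·v + w)].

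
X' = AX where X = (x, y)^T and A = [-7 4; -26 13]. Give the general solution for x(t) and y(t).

x(t) = C_1e^(3t)sin(2t) + C_1e^(3t)cos(2t) + C_2e^(3t)sin(2t) - C_2e^(3t)cos(2t), y(t) = 2C_1e^(3t)sin(2t) + 3C_1e^(3t)cos(2t) + 3C_2e^(3t)sin(2t) - 2C_2e^(3t)cos(2t)

Coefficient matrix A = [[-7, 4], [-26, 13]].
Characteristic polynomial det(A - λI) = λ^2 - 6λ + 13 = 0.
Eigenvalues λ = 3 ± 2i (complex conjugate pair).
For λ=3+2i: an eigenvector is (1,3) - i(1,2) = (1 - i, 3 - 2i).
A real fundamental pair from Re and Im of e^((3+2i)t)v: X_1 = e^(3t)(cos(2t)·(1,3) + sin(2t)·(1,2)), X_2 = e^(3t)(sin(2t)·(1,3) - cos(2t)·(1,2)).
General solution: C_1X_1 + C_2X_2.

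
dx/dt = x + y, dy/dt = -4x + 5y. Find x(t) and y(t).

x(t) = c_1e^(3t) + c_2te^(3t), y(t) = 2c_1e^(3t) + 2c_2te^(3t) + c_2e^(3t)

Coefficient matrix A = [[1, 1], [-4, 5]].
Characteristic polynomial det(A - λI) = λ^2 - 6λ + 9 = 0.
Single eigenvalue λ = 3 with algebraic multiplicity 2.
Eigenvector v = (1,2); generalized eigenvector w with (A-λI)w=v is (0,1).
General solution: e^(3t)[c_1·v + c_2·(t·v + w)].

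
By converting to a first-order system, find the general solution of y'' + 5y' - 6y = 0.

y(t) = c_1e^(-6t) + c_2e^(t)

Let x_1 = y, x_2 = y'. Then x_1' = x_2 and x_2' = 6x_1 - 5x_2.
A = [[0,1],[6,-5]]; det(A-λI) = λ^2 + 5λ - 6.
Eigenvalues λ = -6, 1 with eigenvectors (1,-6), (1,1).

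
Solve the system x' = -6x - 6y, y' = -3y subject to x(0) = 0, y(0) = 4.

Coefficient matrix A = [[-6, -6], [0, -3]].
Characteristic polynomial det(A - λI) = λ^2 + 9λ + 18 = 0.
Eigenvalues λ = -6, -3.
For λ=-6: (A-λI) row 1 is [0, -6], so an eigenvector is (-1, 0).
For λ=-3: (A-λI) row 1 is [-3, -6], so an eigenvector is (-2, 1).
General solution: C_1e^(-6t)(-1,0) + C_2e^(-3t)(-2,1).
Applying x(0)=0, y(0)=4 gives C_1=-8, C_2=4.

x(t) = -8e^(-3t) + 8e^(-6t), y(t) = 4e^(-3t)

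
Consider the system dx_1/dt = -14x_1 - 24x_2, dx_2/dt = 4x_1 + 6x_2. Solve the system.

x_1(t) = -3K_1e^(-6t) - 2K_2e^(-2t), x_2(t) = K_1e^(-6t) + K_2e^(-2t)

Coefficient matrix A = [[-14, -24], [4, 6]].
Characteristic polynomial det(A - λI) = λ^2 + 8λ + 12 = 0.
Eigenvalues λ = -6, -2.
For λ=-6: (A-λI) row 1 is [-8, -24], so an eigenvector is (-3, 1).
For λ=-2: (A-λI) row 1 is [-12, -24], so an eigenvector is (-2, 1).
General solution: K_1e^(-6t)(-3,1) + K_2e^(-2t)(-2,1).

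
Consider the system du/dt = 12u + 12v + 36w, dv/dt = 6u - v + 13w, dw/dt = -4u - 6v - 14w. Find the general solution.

Coefficient matrix A = [[12, 12, 36], [6, -1, 13], [-4, -6, -14]].
det(A - λI) = 0 gives eigenvalues λ = 4, -3, -4.
For λ=4: eigenvector (3,1,-1).
For λ=-3: eigenvector (4,1,-2).
For λ=-4: eigenvector (-6,-1,3).
General solution: C_1e^(4t)(3,1,-1) + C_2e^(-3t)(4,1,-2) + C_3e^(-4t)(-6,-1,3).

u(t) = 3C_1e^(4t) + 4C_2e^(-3t) - 6C_3e^(-4t), v(t) = C_1e^(4t) + C_2e^(-3t) - C_3e^(-4t), w(t) = -C_1e^(4t) - 2C_2e^(-3t) + 3C_3e^(-4t)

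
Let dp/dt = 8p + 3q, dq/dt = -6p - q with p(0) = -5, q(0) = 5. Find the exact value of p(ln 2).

-160

A = [[8,3],[-6,-1]]; eigenvalues λ = 5, 2.
Eigenvectors: (-1,1) for λ=5, (-1,2) for λ=2.
From the initial condition, c_1 = 5, c_2 = 0.
p(ln 2) = (5)(2^5)(-1) + (0)(2^2)(-1) = -160.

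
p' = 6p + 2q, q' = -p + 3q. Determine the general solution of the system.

Coefficient matrix A = [[6, 2], [-1, 3]].
Characteristic polynomial det(A - λI) = λ^2 - 9λ + 20 = 0.
Eigenvalues λ = 4, 5.
For λ=4: (A-λI) row 1 is [2, 2], so an eigenvector is (1, -1).
For λ=5: (A-λI) row 1 is [1, 2], so an eigenvector is (2, -1).
General solution: C_1e^(4t)(1,-1) + C_2e^(5t)(2,-1).

p(t) = C_1e^(4t) + 2C_2e^(5t), q(t) = -C_1e^(4t) - C_2e^(5t)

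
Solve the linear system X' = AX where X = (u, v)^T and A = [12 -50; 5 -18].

Coefficient matrix A = [[12, -50], [5, -18]].
Characteristic polynomial det(A - λI) = λ^2 + 6λ + 34 = 0.
Eigenvalues λ = -3 ± 5i (complex conjugate pair).
For λ=-3+5i: an eigenvector is (1,0) - i(3,1) = (1 - 3i, 0 - i).
A real fundamental pair from Re and Im of e^((-3+5i)t)v: X_1 = e^(-3t)(cos(5t)·(1,0) + sin(5t)·(3,1)), X_2 = e^(-3t)(sin(5t)·(1,0) - cos(5t)·(3,1)).
General solution: c_1X_1 + c_2X_2.

u(t) = 3c_1e^(-3t)sin(5t) + c_1e^(-3t)cos(5t) + c_2e^(-3t)sin(5t) - 3c_2e^(-3t)cos(5t), v(t) = c_1e^(-3t)sin(5t) - c_2e^(-3t)cos(5t)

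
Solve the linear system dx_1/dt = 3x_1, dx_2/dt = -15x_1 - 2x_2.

Coefficient matrix A = [[3, 0], [-15, -2]].
Characteristic polynomial det(A - λI) = λ^2 - λ - 6 = 0.
Eigenvalues λ = -2, 3.
For λ=-2: (A-λI) row 1 is [5, 0], so an eigenvector is (0, 1).
For λ=3: (A-λI) row 2 is [-15, -5], so an eigenvector is (1, -3).
General solution: K_1e^(-2t)(0,1) + K_2e^(3t)(1,-3).

x_1(t) = K_2e^(3t), x_2(t) = K_1e^(-2t) - 3K_2e^(3t)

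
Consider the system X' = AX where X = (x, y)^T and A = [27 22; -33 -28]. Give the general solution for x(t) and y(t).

x(t) = -c_1e^(5t) - 2c_2e^(-6t), y(t) = c_1e^(5t) + 3c_2e^(-6t)

Coefficient matrix A = [[27, 22], [-33, -28]].
Characteristic polynomial det(A - λI) = λ^2 + λ - 30 = 0.
Eigenvalues λ = 5, -6.
For λ=5: (A-λI) row 1 is [22, 22], so an eigenvector is (-1, 1).
For λ=-6: (A-λI) row 1 is [33, 22], so an eigenvector is (-2, 3).
General solution: c_1e^(5t)(-1,1) + c_2e^(-6t)(-2,3).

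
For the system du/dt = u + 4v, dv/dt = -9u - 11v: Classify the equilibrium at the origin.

stable improper node

A = [[1,4],[-9,-11]]; det(A-λI) = λ^2 + 10λ + 25.
repeated λ = -5 with a single eigenvector.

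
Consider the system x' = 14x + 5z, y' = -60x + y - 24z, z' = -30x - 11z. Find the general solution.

Coefficient matrix A = [[14, 0, 5], [-60, 1, -24], [-30, 0, -11]].
det(A - λI) = 0 gives eigenvalues λ = 4, 1, -1.
For λ=4: eigenvector (1,-4,-2).
For λ=1: eigenvector (0,1,0).
For λ=-1: eigenvector (-1,6,3).
General solution: K_1e^(4t)(1,-4,-2) + K_2e^(t)(0,1,0) + K_3e^(-t)(-1,6,3).

x(t) = K_1e^(4t) - K_3e^(-t), y(t) = -4K_1e^(4t) + K_2e^(t) + 6K_3e^(-t), z(t) = -2K_1e^(4t) + 3K_3e^(-t)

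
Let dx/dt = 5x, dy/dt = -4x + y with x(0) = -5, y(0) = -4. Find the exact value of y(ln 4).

A = [[5,0],[-4,1]]; eigenvalues λ = 1, 5.
Eigenvectors: (0,1) for λ=1, (-1,1) for λ=5.
From the initial condition, c_1 = -9, c_2 = 5.
y(ln 4) = (-9)(4^1)(1) + (5)(4^5)(1) = 5084.

5084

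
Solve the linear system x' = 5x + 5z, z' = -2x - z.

x(t) = -2C_1e^(2t)sin(t) + C_1e^(2t)cos(t) + C_2e^(2t)sin(t) + 2C_2e^(2t)cos(t), z(t) = C_1e^(2t)sin(t) - C_1e^(2t)cos(t) - C_2e^(2t)sin(t) - C_2e^(2t)cos(t)

Coefficient matrix A = [[5, 5], [-2, -1]].
Characteristic polynomial det(A - λI) = λ^2 - 4λ + 5 = 0.
Eigenvalues λ = 2 ± i (complex conjugate pair).
For λ=2+i: an eigenvector is (1,-1) - i(-2,1) = (1 + 2i, -1 - i).
A real fundamental pair from Re and Im of e^((2+i)t)v: X_1 = e^(2t)(cos(t)·(1,-1) + sin(t)·(-2,1)), X_2 = e^(2t)(sin(t)·(1,-1) - cos(t)·(-2,1)).
General solution: C_1X_1 + C_2X_2.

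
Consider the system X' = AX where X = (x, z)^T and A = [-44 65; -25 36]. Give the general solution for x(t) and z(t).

x(t) = 3c_1e^(-4t)sin(5t) - 2c_1e^(-4t)cos(5t) - 2c_2e^(-4t)sin(5t) - 3c_2e^(-4t)cos(5t), z(t) = 2c_1e^(-4t)sin(5t) - c_1e^(-4t)cos(5t) - c_2e^(-4t)sin(5t) - 2c_2e^(-4t)cos(5t)

Coefficient matrix A = [[-44, 65], [-25, 36]].
Characteristic polynomial det(A - λI) = λ^2 + 8λ + 41 = 0.
Eigenvalues λ = -4 ± 5i (complex conjugate pair).
For λ=-4+5i: an eigenvector is (-2,-1) - i(3,2) = (-2 - 3i, -1 - 2i).
A real fundamental pair from Re and Im of e^((-4+5i)t)v: X_1 = e^(-4t)(cos(5t)·(-2,-1) + sin(5t)·(3,2)), X_2 = e^(-4t)(sin(5t)·(-2,-1) - cos(5t)·(3,2)).
General solution: c_1X_1 + c_2X_2.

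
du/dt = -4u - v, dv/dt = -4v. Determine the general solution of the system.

Coefficient matrix A = [[-4, -1], [0, -4]].
Characteristic polynomial det(A - λI) = λ^2 + 8λ + 16 = 0.
Single eigenvalue λ = -4 with algebraic multiplicity 2.
Eigenvector v = (1,0); generalized eigenvector w with (A-λI)w=v is (-2,-1).
General solution: e^(-4t)[K_1·v + K_2·(t·v + w)].

u(t) = K_1e^(-4t) + K_2te^(-4t) - 2K_2e^(-4t), v(t) = -K_2e^(-4t)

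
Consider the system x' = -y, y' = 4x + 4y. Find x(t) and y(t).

Coefficient matrix A = [[0, -1], [4, 4]].
Characteristic polynomial det(A - λI) = λ^2 - 4λ + 4 = 0.
Single eigenvalue λ = 2 with algebraic multiplicity 2.
Eigenvector v = (1,-2); generalized eigenvector w with (A-λI)w=v is (-1,1).
General solution: e^(2t)[C_1·v + C_2·(t·v + w)].

x(t) = C_1e^(2t) + C_2te^(2t) - C_2e^(2t), y(t) = -2C_1e^(2t) - 2C_2te^(2t) + C_2e^(2t)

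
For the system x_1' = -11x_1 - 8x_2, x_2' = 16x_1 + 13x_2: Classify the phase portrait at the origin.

A = [[-11,-8],[16,13]]; det(A-λI) = λ^2 - 2λ - 15.
λ = -3, 5: opposite signs.

saddle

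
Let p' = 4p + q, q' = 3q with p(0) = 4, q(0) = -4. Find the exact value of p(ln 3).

108

A = [[4,1],[0,3]]; eigenvalues λ = 4, 3.
Eigenvectors: (1,0) for λ=4, (-1,1) for λ=3.
From the initial condition, c_1 = 0, c_2 = -4.
p(ln 3) = (0)(3^4)(1) + (-4)(3^3)(-1) = 108.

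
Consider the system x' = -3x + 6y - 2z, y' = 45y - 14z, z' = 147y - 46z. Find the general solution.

Coefficient matrix A = [[-3, 6, -2], [0, 45, -14], [0, 147, -46]].
det(A - λI) = 0 gives eigenvalues λ = -3, -4, 3.
For λ=-3: eigenvector (1,0,0).
For λ=-4: eigenvector (2,2,7).
For λ=3: eigenvector (0,1,3).
General solution: C_1e^(-3t)(1,0,0) + C_2e^(-4t)(2,2,7) + C_3e^(3t)(0,1,3).

x(t) = C_1e^(-3t) + 2C_2e^(-4t), y(t) = 2C_2e^(-4t) + C_3e^(3t), z(t) = 7C_2e^(-4t) + 3C_3e^(3t)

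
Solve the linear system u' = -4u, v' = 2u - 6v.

u(t) = -K_2e^(-4t), v(t) = K_1e^(-6t) - K_2e^(-4t)

Coefficient matrix A = [[-4, 0], [2, -6]].
Characteristic polynomial det(A - λI) = λ^2 + 10λ + 24 = 0.
Eigenvalues λ = -6, -4.
For λ=-6: (A-λI) row 1 is [2, 0], so an eigenvector is (0, 1).
For λ=-4: (A-λI) row 2 is [2, -2], so an eigenvector is (-1, -1).
General solution: K_1e^(-6t)(0,1) + K_2e^(-4t)(-1,-1).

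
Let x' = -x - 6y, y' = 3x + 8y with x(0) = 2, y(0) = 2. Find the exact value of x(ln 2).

A = [[-1,-6],[3,8]]; eigenvalues λ = 5, 2.
Eigenvectors: (-1,1) for λ=5, (-2,1) for λ=2.
From the initial condition, c_1 = 6, c_2 = -4.
x(ln 2) = (6)(2^5)(-1) + (-4)(2^2)(-2) = -160.

-160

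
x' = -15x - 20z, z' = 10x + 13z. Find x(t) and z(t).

Coefficient matrix A = [[-15, -20], [10, 13]].
Characteristic polynomial det(A - λI) = λ^2 + 2λ + 5 = 0.
Eigenvalues λ = -1 ± 2i (complex conjugate pair).
For λ=-1+2i: an eigenvector is (1,-1) - i(3,-2) = (1 - 3i, -1 + 2i).
A real fundamental pair from Re and Im of e^((-1+2i)t)v: X_1 = e^(-t)(cos(2t)·(1,-1) + sin(2t)·(3,-2)), X_2 = e^(-t)(sin(2t)·(1,-1) - cos(2t)·(3,-2)).
General solution: c_1X_1 + c_2X_2.

x(t) = 3c_1e^(-t)sin(2t) + c_1e^(-t)cos(2t) + c_2e^(-t)sin(2t) - 3c_2e^(-t)cos(2t), z(t) = -2c_1e^(-t)sin(2t) - c_1e^(-t)cos(2t) - c_2e^(-t)sin(2t) + 2c_2e^(-t)cos(2t)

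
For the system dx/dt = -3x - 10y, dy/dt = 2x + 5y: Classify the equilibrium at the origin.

unstable spiral

A = [[-3,-10],[2,5]]; det(A-λI) = λ^2 - 2λ + 5.
λ = 1 ± 2i: positive real part.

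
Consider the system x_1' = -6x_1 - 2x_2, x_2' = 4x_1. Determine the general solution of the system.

Coefficient matrix A = [[-6, -2], [4, 0]].
Characteristic polynomial det(A - λI) = λ^2 + 6λ + 8 = 0.
Eigenvalues λ = -4, -2.
For λ=-4: (A-λI) row 1 is [-2, -2], so an eigenvector is (1, -1).
For λ=-2: (A-λI) row 1 is [-4, -2], so an eigenvector is (1, -2).
General solution: c_1e^(-4t)(1,-1) + c_2e^(-2t)(1,-2).

x_1(t) = c_1e^(-4t) + c_2e^(-2t), x_2(t) = -c_1e^(-4t) - 2c_2e^(-2t)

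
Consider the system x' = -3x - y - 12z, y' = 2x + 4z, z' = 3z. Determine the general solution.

x(t) = -K_1e^(-2t) - K_2e^(-t) - 2K_3e^(3t), y(t) = K_1e^(-2t) + 2K_2e^(-t), z(t) = K_3e^(3t)

Coefficient matrix A = [[-3, -1, -12], [2, 0, 4], [0, 0, 3]].
det(A - λI) = 0 gives eigenvalues λ = -2, -1, 3.
For λ=-2: eigenvector (-1,1,0).
For λ=-1: eigenvector (-1,2,0).
For λ=3: eigenvector (-2,0,1).
General solution: K_1e^(-2t)(-1,1,0) + K_2e^(-t)(-1,2,0) + K_3e^(3t)(-2,0,1).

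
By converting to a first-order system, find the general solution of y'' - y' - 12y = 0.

Let x_1 = y, x_2 = y'. Then x_1' = x_2 and x_2' = 12x_1 + x_2.
A = [[0,1],[12,1]]; det(A-λI) = λ^2 - λ - 12.
Eigenvalues λ = -3, 4 with eigenvectors (1,-3), (1,4).

y(t) = C_1e^(-3t) + C_2e^(4t)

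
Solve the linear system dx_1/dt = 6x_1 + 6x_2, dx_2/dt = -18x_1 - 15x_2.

Coefficient matrix A = [[6, 6], [-18, -15]].
Characteristic polynomial det(A - λI) = λ^2 + 9λ + 18 = 0.
Eigenvalues λ = -6, -3.
For λ=-6: (A-λI) row 1 is [12, 6], so an eigenvector is (-1, 2).
For λ=-3: (A-λI) row 1 is [9, 6], so an eigenvector is (2, -3).
General solution: K_1e^(-6t)(-1,2) + K_2e^(-3t)(2,-3).

x_1(t) = -K_1e^(-6t) + 2K_2e^(-3t), x_2(t) = 2K_1e^(-6t) - 3K_2e^(-3t)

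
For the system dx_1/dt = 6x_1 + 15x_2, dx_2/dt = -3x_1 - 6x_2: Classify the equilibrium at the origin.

center

A = [[6,15],[-3,-6]]; det(A-λI) = λ^2 + 9.
λ = 0 ± 3i: zero real part.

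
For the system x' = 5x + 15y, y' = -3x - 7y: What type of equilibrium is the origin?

A = [[5,15],[-3,-7]]; det(A-λI) = λ^2 + 2λ + 10.
λ = -1 ± 3i: negative real part.

stable spiral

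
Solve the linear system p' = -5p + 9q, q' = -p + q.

p(t) = 3C_1e^(-2t) + 3C_2te^(-2t) + 2C_2e^(-2t), q(t) = C_1e^(-2t) + C_2te^(-2t) + C_2e^(-2t)

Coefficient matrix A = [[-5, 9], [-1, 1]].
Characteristic polynomial det(A - λI) = λ^2 + 4λ + 4 = 0.
Single eigenvalue λ = -2 with algebraic multiplicity 2.
Eigenvector v = (3,1); generalized eigenvector w with (A-λI)w=v is (2,1).
General solution: e^(-2t)[C_1·v + C_2·(t·v + w)].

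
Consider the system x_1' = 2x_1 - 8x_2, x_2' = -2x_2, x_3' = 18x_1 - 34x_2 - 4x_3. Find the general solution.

x_1(t) = 2c_1e^(-2t) + c_2e^(2t), x_2(t) = c_1e^(-2t), x_3(t) = c_1e^(-2t) + 3c_2e^(2t) + c_3e^(-4t)

Coefficient matrix A = [[2, -8, 0], [0, -2, 0], [18, -34, -4]].
det(A - λI) = 0 gives eigenvalues λ = -2, 2, -4.
For λ=-2: eigenvector (2,1,1).
For λ=2: eigenvector (1,0,3).
For λ=-4: eigenvector (0,0,1).
General solution: c_1e^(-2t)(2,1,1) + c_2e^(2t)(1,0,3) + c_3e^(-4t)(0,0,1).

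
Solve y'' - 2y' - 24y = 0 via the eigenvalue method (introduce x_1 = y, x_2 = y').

Let x_1 = y, x_2 = y'. Then x_1' = x_2 and x_2' = 24x_1 + 2x_2.
A = [[0,1],[24,2]]; det(A-λI) = λ^2 - 2λ - 24.
Eigenvalues λ = -4, 6 with eigenvectors (1,-4), (1,6).

y(t) = K_1e^(-4t) + K_2e^(6t)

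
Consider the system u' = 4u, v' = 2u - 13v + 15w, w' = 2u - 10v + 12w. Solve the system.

u(t) = C_1e^(4t), v(t) = C_1e^(4t) + 3C_2e^(-3t) + C_3e^(2t), w(t) = C_1e^(4t) + 2C_2e^(-3t) + C_3e^(2t)

Coefficient matrix A = [[4, 0, 0], [2, -13, 15], [2, -10, 12]].
det(A - λI) = 0 gives eigenvalues λ = 4, -3, 2.
For λ=4: eigenvector (1,1,1).
For λ=-3: eigenvector (0,3,2).
For λ=2: eigenvector (0,1,1).
General solution: C_1e^(4t)(1,1,1) + C_2e^(-3t)(0,3,2) + C_3e^(2t)(0,1,1).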